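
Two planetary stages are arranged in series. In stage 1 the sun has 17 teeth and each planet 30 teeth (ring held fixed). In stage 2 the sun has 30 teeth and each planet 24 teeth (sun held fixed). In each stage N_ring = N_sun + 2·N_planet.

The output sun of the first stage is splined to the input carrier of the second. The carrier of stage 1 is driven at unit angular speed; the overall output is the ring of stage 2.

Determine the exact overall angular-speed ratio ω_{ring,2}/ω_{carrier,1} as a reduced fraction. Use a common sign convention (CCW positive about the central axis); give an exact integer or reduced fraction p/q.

1692/221

Stage 1: N_ring = 17 + 2·30 = 77
Stage 1: 17(ω_s−ω_c) = −77(ω_r−ω_c),  ω_r=0, ω_c=1
Stage 1: ω_s = 1 − (77/17)(0−1) = 94/17
  ⇒ ω_s¹/ω_c¹ = 94/17
Stage 2: N_ring = 30 + 2·24 = 78
Stage 2: 30(ω_s−ω_c) = −78(ω_r−ω_c),  ω_s=0, ω_c=1
Stage 2: ω_r = 1 − (30/78)(0−1) = 18/13
  ⇒ ω_r²/ω_c² = 18/13
Coupling ω_c² = ω_s¹ ⇒ overall = 94/17 × 18/13 = 1692/221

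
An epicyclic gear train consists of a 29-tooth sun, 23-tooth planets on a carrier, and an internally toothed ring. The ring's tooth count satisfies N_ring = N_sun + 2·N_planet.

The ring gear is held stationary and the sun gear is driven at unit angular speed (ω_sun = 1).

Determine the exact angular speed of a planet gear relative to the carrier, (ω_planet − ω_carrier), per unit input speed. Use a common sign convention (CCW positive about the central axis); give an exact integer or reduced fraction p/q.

N_ring = 29 + 2·23 = 75
29(ω_s−ω_c) = −75(ω_r−ω_c),  ω_r=0, ω_s=1
29(1−ω_c) = −75(0−ω_c)  ⇒  104ω_c = 29  ⇒  ω_c = 29/104
sun–planet: 29·(1−29/104) = −23·(ω_p−ω_c)  ⇒  ω_p−ω_c = −(29/23)·(75/104) = -2175/2392

-2175/2392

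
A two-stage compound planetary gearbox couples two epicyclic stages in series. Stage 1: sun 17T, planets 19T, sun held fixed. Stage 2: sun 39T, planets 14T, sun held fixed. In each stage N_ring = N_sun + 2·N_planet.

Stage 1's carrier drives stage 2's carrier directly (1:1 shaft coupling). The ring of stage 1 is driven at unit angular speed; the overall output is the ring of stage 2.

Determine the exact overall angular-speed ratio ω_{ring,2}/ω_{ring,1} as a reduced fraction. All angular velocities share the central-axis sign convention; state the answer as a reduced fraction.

Stage 1: N_ring = 17 + 2·19 = 55
Stage 1: 17(ω_s−ω_c) = −55(ω_r−ω_c),  ω_s=0, ω_r=1
Stage 1: 17(0−ω_c) = −55(1−ω_c)  ⇒  72ω_c = 55  ⇒  ω_c = 55/72
  ⇒ ω_c¹/ω_r¹ = 55/72
Stage 2: N_ring = 39 + 2·14 = 67
Stage 2: 39(ω_s−ω_c) = −67(ω_r−ω_c),  ω_s=0, ω_c=1
Stage 2: ω_r = 1 − (39/67)(0−1) = 106/67
  ⇒ ω_r²/ω_c² = 106/67
Coupling ω_c² = ω_c¹ ⇒ overall = 55/72 × 106/67 = 2915/2412

2915/2412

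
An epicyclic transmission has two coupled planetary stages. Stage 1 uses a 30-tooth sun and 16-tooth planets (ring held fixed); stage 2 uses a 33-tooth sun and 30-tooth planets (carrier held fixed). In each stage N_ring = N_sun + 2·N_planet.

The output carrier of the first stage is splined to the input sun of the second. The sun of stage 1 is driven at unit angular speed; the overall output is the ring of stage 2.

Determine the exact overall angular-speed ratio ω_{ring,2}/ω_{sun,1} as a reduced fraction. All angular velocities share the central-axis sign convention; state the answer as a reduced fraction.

-165/1426

Stage 1: N_ring = 30 + 2·16 = 62
Stage 1: 30(ω_s−ω_c) = −62(ω_r−ω_c),  ω_r=0, ω_s=1
Stage 1: 30(1−ω_c) = −62(0−ω_c)  ⇒  92ω_c = 30  ⇒  ω_c = 15/46
  ⇒ ω_c¹/ω_s¹ = 15/46
Stage 2: N_ring = 33 + 2·30 = 93
Stage 2: 33(ω_s−ω_c) = −93(ω_r−ω_c),  ω_c=0, ω_s=1
Stage 2: ω_r = 0 − (33/93)(1−0) = -11/31
  ⇒ ω_r²/ω_s² = -11/31
Coupling ω_s² = ω_c¹ ⇒ overall = 15/46 × -11/31 = -165/1426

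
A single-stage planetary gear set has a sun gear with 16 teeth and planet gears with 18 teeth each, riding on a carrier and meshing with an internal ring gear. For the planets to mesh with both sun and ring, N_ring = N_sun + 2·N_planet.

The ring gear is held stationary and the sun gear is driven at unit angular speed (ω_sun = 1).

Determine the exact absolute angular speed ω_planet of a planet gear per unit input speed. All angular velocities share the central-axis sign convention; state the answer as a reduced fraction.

-4/9

N_ring = 16 + 2·18 = 52
16(ω_s−ω_c) = −52(ω_r−ω_c),  ω_r=0, ω_s=1
16(1−ω_c) = −52(0−ω_c)  ⇒  68ω_c = 16  ⇒  ω_c = 4/17
sun–planet: 16·(1−4/17) = −18·(ω_p−ω_c)  ⇒  ω_p−ω_c = −(16/18)·(13/17) = -104/153
ω_p = 4/17 − 104/153 = -4/9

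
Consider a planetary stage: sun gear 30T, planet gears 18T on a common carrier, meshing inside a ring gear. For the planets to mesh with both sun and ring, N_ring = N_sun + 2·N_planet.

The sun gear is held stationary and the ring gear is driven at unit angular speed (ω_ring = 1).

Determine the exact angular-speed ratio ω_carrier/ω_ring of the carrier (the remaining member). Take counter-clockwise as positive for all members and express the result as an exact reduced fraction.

N_ring = 30 + 2·18 = 66
30(ω_s−ω_c) = −66(ω_r−ω_c),  ω_s=0, ω_r=1
30(0−ω_c) = −66(1−ω_c)  ⇒  96ω_c = 66  ⇒  ω_c = 11/16
ω_c/ω_r = 11/16

11/16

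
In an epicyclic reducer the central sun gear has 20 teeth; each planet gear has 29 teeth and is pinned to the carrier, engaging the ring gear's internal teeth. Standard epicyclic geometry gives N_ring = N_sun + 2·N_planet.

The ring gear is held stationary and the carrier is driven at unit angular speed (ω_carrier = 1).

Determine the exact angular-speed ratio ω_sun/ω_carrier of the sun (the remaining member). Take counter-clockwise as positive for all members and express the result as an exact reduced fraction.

49/10

N_ring = 20 + 2·29 = 78
20(ω_s−ω_c) = −78(ω_r−ω_c),  ω_r=0, ω_c=1
ω_s = 1 − (78/20)(0−1) = 49/10
ω_s/ω_c = 49/10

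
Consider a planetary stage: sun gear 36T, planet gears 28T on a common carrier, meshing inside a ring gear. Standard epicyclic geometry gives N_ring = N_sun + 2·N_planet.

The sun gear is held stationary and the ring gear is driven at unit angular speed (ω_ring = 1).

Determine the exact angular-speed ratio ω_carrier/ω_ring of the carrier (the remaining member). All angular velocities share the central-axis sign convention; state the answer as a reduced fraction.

N_ring = 36 + 2·28 = 92
36(ω_s−ω_c) = −92(ω_r−ω_c),  ω_s=0, ω_r=1
36(0−ω_c) = −92(1−ω_c)  ⇒  128ω_c = 92  ⇒  ω_c = 23/32
ω_c/ω_r = 23/32

23/32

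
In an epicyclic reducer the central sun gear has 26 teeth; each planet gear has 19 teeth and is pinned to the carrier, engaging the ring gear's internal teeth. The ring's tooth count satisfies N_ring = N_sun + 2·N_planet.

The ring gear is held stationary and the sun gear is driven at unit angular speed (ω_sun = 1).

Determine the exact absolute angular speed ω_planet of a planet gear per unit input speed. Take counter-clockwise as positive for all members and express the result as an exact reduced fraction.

-13/19

N_ring = 26 + 2·19 = 64
26(ω_s−ω_c) = −64(ω_r−ω_c),  ω_r=0, ω_s=1
26(1−ω_c) = −64(0−ω_c)  ⇒  90ω_c = 26  ⇒  ω_c = 13/45
sun–planet: 26·(1−13/45) = −19·(ω_p−ω_c)  ⇒  ω_p−ω_c = −(26/19)·(32/45) = -832/855
ω_p = 13/45 − 832/855 = -13/19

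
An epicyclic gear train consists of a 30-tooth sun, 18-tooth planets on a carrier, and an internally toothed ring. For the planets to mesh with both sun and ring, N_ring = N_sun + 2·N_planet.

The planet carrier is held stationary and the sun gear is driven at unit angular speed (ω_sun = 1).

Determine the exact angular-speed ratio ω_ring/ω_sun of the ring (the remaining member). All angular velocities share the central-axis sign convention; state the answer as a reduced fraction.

-5/11

N_ring = 30 + 2·18 = 66
30(ω_s−ω_c) = −66(ω_r−ω_c),  ω_c=0, ω_s=1
ω_r = 0 − (30/66)(1−0) = -5/11
ω_r/ω_s = -5/11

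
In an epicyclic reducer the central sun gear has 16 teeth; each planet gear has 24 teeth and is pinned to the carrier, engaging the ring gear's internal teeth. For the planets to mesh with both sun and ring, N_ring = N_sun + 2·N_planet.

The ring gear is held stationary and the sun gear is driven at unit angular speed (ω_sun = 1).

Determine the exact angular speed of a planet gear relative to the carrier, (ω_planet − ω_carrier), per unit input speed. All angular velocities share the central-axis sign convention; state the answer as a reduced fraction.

-8/15

N_ring = 16 + 2·24 = 64
16(ω_s−ω_c) = −64(ω_r−ω_c),  ω_r=0, ω_s=1
16(1−ω_c) = −64(0−ω_c)  ⇒  80ω_c = 16  ⇒  ω_c = 1/5
sun–planet: 16·(1−1/5) = −24·(ω_p−ω_c)  ⇒  ω_p−ω_c = −(16/24)·(4/5) = -8/15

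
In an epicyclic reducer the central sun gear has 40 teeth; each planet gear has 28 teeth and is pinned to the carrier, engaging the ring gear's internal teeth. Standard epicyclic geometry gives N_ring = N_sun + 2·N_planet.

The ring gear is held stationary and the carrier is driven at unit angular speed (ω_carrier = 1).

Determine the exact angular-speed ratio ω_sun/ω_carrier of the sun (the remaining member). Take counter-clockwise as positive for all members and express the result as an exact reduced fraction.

17/5

N_ring = 40 + 2·28 = 96
40(ω_s−ω_c) = −96(ω_r−ω_c),  ω_r=0, ω_c=1
ω_s = 1 − (96/40)(0−1) = 17/5
ω_s/ω_c = 17/5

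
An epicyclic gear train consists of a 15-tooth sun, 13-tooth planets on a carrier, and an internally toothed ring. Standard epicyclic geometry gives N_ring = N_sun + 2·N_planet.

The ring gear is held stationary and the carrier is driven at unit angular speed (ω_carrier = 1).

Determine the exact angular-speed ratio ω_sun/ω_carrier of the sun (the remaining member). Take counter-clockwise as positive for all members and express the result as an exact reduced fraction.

56/15

N_ring = 15 + 2·13 = 41
15(ω_s−ω_c) = −41(ω_r−ω_c),  ω_r=0, ω_c=1
ω_s = 1 − (41/15)(0−1) = 56/15
ω_s/ω_c = 56/15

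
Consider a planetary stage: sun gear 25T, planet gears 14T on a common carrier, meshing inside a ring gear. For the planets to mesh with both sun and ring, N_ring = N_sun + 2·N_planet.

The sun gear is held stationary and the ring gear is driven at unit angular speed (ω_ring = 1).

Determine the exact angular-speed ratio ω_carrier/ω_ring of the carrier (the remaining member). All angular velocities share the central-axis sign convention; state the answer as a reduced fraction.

N_ring = 25 + 2·14 = 53
25(ω_s−ω_c) = −53(ω_r−ω_c),  ω_s=0, ω_r=1
25(0−ω_c) = −53(1−ω_c)  ⇒  78ω_c = 53  ⇒  ω_c = 53/78
ω_c/ω_r = 53/78

53/78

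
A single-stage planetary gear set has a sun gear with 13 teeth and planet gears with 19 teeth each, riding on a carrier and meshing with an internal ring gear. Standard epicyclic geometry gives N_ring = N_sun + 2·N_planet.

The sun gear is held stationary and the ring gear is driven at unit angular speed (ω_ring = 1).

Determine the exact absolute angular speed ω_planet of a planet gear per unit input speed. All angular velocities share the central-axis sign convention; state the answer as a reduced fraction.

N_ring = 13 + 2·19 = 51
13(ω_s−ω_c) = −51(ω_r−ω_c),  ω_s=0, ω_r=1
13(0−ω_c) = −51(1−ω_c)  ⇒  64ω_c = 51  ⇒  ω_c = 51/64
sun–planet: 13·(0−51/64) = −19·(ω_p−ω_c)  ⇒  ω_p−ω_c = −(13/19)·(-51/64) = 663/1216
ω_p = 51/64 + 663/1216 = 51/38

51/38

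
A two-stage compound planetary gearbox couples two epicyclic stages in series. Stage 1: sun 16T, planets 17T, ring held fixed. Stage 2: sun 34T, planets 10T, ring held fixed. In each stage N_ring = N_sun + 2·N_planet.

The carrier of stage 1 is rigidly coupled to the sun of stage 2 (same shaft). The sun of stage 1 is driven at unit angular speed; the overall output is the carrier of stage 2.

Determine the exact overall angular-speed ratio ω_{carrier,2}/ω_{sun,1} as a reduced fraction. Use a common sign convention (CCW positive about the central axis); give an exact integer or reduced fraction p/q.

34/363

Stage 1: N_ring = 16 + 2·17 = 50
Stage 1: 16(ω_s−ω_c) = −50(ω_r−ω_c),  ω_r=0, ω_s=1
Stage 1: 16(1−ω_c) = −50(0−ω_c)  ⇒  66ω_c = 16  ⇒  ω_c = 8/33
  ⇒ ω_c¹/ω_s¹ = 8/33
Stage 2: N_ring = 34 + 2·10 = 54
Stage 2: 34(ω_s−ω_c) = −54(ω_r−ω_c),  ω_r=0, ω_s=1
Stage 2: 34(1−ω_c) = −54(0−ω_c)  ⇒  88ω_c = 34  ⇒  ω_c = 17/44
  ⇒ ω_c²/ω_s² = 17/44
Coupling ω_s² = ω_c¹ ⇒ overall = 8/33 × 17/44 = 34/363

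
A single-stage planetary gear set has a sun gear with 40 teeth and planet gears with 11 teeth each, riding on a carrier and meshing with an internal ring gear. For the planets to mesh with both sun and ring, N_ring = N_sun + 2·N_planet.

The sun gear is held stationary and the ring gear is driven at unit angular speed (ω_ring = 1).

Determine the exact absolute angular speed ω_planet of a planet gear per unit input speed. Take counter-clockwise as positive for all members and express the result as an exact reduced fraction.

31/11

N_ring = 40 + 2·11 = 62
40(ω_s−ω_c) = −62(ω_r−ω_c),  ω_s=0, ω_r=1
40(0−ω_c) = −62(1−ω_c)  ⇒  102ω_c = 62  ⇒  ω_c = 31/51
sun–planet: 40·(0−31/51) = −11·(ω_p−ω_c)  ⇒  ω_p−ω_c = −(40/11)·(-31/51) = 1240/561
ω_p = 31/51 + 1240/561 = 31/11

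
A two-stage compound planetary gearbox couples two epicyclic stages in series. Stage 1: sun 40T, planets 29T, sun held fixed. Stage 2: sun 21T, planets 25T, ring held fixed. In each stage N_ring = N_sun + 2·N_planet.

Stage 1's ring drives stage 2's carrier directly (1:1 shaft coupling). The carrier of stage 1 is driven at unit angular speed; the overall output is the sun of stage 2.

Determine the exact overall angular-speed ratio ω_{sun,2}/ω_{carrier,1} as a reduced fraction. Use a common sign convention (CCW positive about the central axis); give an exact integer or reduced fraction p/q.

2116/343

Stage 1: N_ring = 40 + 2·29 = 98
Stage 1: 40(ω_s−ω_c) = −98(ω_r−ω_c),  ω_s=0, ω_c=1
Stage 1: ω_r = 1 − (40/98)(0−1) = 69/49
  ⇒ ω_r¹/ω_c¹ = 69/49
Stage 2: N_ring = 21 + 2·25 = 71
Stage 2: 21(ω_s−ω_c) = −71(ω_r−ω_c),  ω_r=0, ω_c=1
Stage 2: ω_s = 1 − (71/21)(0−1) = 92/21
  ⇒ ω_s²/ω_c² = 92/21
Coupling ω_c² = ω_r¹ ⇒ overall = 69/49 × 92/21 = 2116/343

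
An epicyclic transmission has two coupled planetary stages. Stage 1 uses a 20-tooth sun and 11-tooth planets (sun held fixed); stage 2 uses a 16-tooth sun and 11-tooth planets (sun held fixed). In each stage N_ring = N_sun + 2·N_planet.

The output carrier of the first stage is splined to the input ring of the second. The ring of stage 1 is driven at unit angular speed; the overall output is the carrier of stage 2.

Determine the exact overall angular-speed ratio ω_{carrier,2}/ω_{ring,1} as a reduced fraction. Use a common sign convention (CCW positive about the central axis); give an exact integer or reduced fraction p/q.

133/279

Stage 1: N_ring = 20 + 2·11 = 42
Stage 1: 20(ω_s−ω_c) = −42(ω_r−ω_c),  ω_s=0, ω_r=1
Stage 1: 20(0−ω_c) = −42(1−ω_c)  ⇒  62ω_c = 42  ⇒  ω_c = 21/31
  ⇒ ω_c¹/ω_r¹ = 21/31
Stage 2: N_ring = 16 + 2·11 = 38
Stage 2: 16(ω_s−ω_c) = −38(ω_r−ω_c),  ω_s=0, ω_r=1
Stage 2: 16(0−ω_c) = −38(1−ω_c)  ⇒  54ω_c = 38  ⇒  ω_c = 19/27
  ⇒ ω_c²/ω_r² = 19/27
Coupling ω_r² = ω_c¹ ⇒ overall = 21/31 × 19/27 = 133/279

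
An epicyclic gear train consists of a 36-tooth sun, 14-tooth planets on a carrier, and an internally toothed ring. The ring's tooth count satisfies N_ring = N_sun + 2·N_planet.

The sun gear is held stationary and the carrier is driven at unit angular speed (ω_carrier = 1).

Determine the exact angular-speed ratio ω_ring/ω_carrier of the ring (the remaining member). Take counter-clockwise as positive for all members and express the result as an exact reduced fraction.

25/16

N_ring = 36 + 2·14 = 64
36(ω_s−ω_c) = −64(ω_r−ω_c),  ω_s=0, ω_c=1
ω_r = 1 − (36/64)(0−1) = 25/16
ω_r/ω_c = 25/16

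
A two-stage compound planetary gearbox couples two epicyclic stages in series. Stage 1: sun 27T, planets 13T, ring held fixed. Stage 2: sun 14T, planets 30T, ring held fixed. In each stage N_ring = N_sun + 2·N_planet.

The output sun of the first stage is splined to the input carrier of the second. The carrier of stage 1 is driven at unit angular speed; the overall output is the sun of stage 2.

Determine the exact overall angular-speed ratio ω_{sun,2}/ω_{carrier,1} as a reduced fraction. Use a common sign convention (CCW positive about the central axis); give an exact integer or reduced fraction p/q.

Stage 1: N_ring = 27 + 2·13 = 53
Stage 1: 27(ω_s−ω_c) = −53(ω_r−ω_c),  ω_r=0, ω_c=1
Stage 1: ω_s = 1 − (53/27)(0−1) = 80/27
  ⇒ ω_s¹/ω_c¹ = 80/27
Stage 2: N_ring = 14 + 2·30 = 74
Stage 2: 14(ω_s−ω_c) = −74(ω_r−ω_c),  ω_r=0, ω_c=1
Stage 2: ω_s = 1 − (74/14)(0−1) = 44/7
  ⇒ ω_s²/ω_c² = 44/7
Coupling ω_c² = ω_s¹ ⇒ overall = 80/27 × 44/7 = 3520/189

3520/189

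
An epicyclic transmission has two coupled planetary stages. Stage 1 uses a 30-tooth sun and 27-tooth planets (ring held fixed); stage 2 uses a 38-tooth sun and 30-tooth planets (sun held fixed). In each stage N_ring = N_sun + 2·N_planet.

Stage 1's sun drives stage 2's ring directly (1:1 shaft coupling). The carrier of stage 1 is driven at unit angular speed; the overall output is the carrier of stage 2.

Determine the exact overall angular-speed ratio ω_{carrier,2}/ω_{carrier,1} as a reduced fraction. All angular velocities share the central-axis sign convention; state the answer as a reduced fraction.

Stage 1: N_ring = 30 + 2·27 = 84
Stage 1: 30(ω_s−ω_c) = −84(ω_r−ω_c),  ω_r=0, ω_c=1
Stage 1: ω_s = 1 − (84/30)(0−1) = 19/5
  ⇒ ω_s¹/ω_c¹ = 19/5
Stage 2: N_ring = 38 + 2·30 = 98
Stage 2: 38(ω_s−ω_c) = −98(ω_r−ω_c),  ω_s=0, ω_r=1
Stage 2: 38(0−ω_c) = −98(1−ω_c)  ⇒  136ω_c = 98  ⇒  ω_c = 49/68
  ⇒ ω_c²/ω_r² = 49/68
Coupling ω_r² = ω_s¹ ⇒ overall = 19/5 × 49/68 = 931/340

931/340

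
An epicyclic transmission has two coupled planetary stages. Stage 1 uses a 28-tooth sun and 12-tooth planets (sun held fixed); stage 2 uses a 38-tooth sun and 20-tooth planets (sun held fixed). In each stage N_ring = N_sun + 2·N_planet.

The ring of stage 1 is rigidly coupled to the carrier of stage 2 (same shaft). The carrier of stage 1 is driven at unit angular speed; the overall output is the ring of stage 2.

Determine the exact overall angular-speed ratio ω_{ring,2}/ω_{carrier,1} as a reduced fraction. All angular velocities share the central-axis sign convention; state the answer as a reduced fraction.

Stage 1: N_ring = 28 + 2·12 = 52
Stage 1: 28(ω_s−ω_c) = −52(ω_r−ω_c),  ω_s=0, ω_c=1
Stage 1: ω_r = 1 − (28/52)(0−1) = 20/13
  ⇒ ω_r¹/ω_c¹ = 20/13
Stage 2: N_ring = 38 + 2·20 = 78
Stage 2: 38(ω_s−ω_c) = −78(ω_r−ω_c),  ω_s=0, ω_c=1
Stage 2: ω_r = 1 − (38/78)(0−1) = 58/39
  ⇒ ω_r²/ω_c² = 58/39
Coupling ω_c² = ω_r¹ ⇒ overall = 20/13 × 58/39 = 1160/507

1160/507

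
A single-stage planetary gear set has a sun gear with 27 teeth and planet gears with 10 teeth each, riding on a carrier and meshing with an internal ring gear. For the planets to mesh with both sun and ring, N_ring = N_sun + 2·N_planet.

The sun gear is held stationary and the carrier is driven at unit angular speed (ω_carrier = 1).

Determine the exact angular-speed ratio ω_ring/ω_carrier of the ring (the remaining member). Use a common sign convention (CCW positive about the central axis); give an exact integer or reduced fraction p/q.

74/47

N_ring = 27 + 2·10 = 47
27(ω_s−ω_c) = −47(ω_r−ω_c),  ω_s=0, ω_c=1
ω_r = 1 − (27/47)(0−1) = 74/47
ω_r/ω_c = 74/47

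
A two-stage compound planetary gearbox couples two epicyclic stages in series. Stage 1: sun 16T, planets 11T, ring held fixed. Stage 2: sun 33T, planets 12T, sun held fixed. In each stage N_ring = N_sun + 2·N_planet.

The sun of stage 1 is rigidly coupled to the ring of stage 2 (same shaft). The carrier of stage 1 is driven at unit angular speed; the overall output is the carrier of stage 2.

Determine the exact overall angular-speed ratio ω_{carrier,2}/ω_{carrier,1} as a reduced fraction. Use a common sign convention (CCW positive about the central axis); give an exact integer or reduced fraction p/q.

171/80

Stage 1: N_ring = 16 + 2·11 = 38
Stage 1: 16(ω_s−ω_c) = −38(ω_r−ω_c),  ω_r=0, ω_c=1
Stage 1: ω_s = 1 − (38/16)(0−1) = 27/8
  ⇒ ω_s¹/ω_c¹ = 27/8
Stage 2: N_ring = 33 + 2·12 = 57
Stage 2: 33(ω_s−ω_c) = −57(ω_r−ω_c),  ω_s=0, ω_r=1
Stage 2: 33(0−ω_c) = −57(1−ω_c)  ⇒  90ω_c = 57  ⇒  ω_c = 19/30
  ⇒ ω_c²/ω_r² = 19/30
Coupling ω_r² = ω_s¹ ⇒ overall = 27/8 × 19/30 = 171/80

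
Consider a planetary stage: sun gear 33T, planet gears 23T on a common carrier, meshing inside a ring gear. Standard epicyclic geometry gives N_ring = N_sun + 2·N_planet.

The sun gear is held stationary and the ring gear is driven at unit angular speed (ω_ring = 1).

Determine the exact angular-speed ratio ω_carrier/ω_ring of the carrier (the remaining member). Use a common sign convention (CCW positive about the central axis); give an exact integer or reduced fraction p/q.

79/112

N_ring = 33 + 2·23 = 79
33(ω_s−ω_c) = −79(ω_r−ω_c),  ω_s=0, ω_r=1
33(0−ω_c) = −79(1−ω_c)  ⇒  112ω_c = 79  ⇒  ω_c = 79/112
ω_c/ω_r = 79/112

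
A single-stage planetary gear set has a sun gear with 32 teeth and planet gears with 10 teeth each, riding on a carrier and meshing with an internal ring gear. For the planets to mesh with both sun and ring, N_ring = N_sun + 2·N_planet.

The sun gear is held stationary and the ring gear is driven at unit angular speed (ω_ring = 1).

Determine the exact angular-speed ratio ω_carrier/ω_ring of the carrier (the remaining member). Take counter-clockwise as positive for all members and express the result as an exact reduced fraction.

13/21

N_ring = 32 + 2·10 = 52
32(ω_s−ω_c) = −52(ω_r−ω_c),  ω_s=0, ω_r=1
32(0−ω_c) = −52(1−ω_c)  ⇒  84ω_c = 52  ⇒  ω_c = 13/21
ω_c/ω_r = 13/21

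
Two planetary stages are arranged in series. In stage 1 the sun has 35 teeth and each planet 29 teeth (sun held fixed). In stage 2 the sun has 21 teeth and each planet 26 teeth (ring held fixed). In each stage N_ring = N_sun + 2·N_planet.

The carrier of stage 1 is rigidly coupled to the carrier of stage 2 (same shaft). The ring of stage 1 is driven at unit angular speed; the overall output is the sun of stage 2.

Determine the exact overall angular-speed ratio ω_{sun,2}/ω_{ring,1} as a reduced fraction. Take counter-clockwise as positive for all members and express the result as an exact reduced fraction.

Stage 1: N_ring = 35 + 2·29 = 93
Stage 1: 35(ω_s−ω_c) = −93(ω_r−ω_c),  ω_s=0, ω_r=1
Stage 1: 35(0−ω_c) = −93(1−ω_c)  ⇒  128ω_c = 93  ⇒  ω_c = 93/128
  ⇒ ω_c¹/ω_r¹ = 93/128
Stage 2: N_ring = 21 + 2·26 = 73
Stage 2: 21(ω_s−ω_c) = −73(ω_r−ω_c),  ω_r=0, ω_c=1
Stage 2: ω_s = 1 − (73/21)(0−1) = 94/21
  ⇒ ω_s²/ω_c² = 94/21
Coupling ω_c² = ω_c¹ ⇒ overall = 93/128 × 94/21 = 1457/448

1457/448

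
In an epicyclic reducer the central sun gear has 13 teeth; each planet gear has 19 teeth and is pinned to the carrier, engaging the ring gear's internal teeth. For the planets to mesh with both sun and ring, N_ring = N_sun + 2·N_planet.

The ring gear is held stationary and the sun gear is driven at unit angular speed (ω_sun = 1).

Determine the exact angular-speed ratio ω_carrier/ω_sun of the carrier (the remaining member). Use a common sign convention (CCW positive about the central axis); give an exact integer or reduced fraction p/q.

13/64

N_ring = 13 + 2·19 = 51
13(ω_s−ω_c) = −51(ω_r−ω_c),  ω_r=0, ω_s=1
13(1−ω_c) = −51(0−ω_c)  ⇒  64ω_c = 13  ⇒  ω_c = 13/64
ω_c/ω_s = 13/64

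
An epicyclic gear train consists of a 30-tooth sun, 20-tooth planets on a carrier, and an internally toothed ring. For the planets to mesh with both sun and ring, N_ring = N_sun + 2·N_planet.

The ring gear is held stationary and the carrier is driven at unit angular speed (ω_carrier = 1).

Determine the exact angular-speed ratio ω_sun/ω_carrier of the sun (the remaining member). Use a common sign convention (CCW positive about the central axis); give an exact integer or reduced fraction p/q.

N_ring = 30 + 2·20 = 70
30(ω_s−ω_c) = −70(ω_r−ω_c),  ω_r=0, ω_c=1
ω_s = 1 − (70/30)(0−1) = 10/3
ω_s/ω_c = 10/3

10/3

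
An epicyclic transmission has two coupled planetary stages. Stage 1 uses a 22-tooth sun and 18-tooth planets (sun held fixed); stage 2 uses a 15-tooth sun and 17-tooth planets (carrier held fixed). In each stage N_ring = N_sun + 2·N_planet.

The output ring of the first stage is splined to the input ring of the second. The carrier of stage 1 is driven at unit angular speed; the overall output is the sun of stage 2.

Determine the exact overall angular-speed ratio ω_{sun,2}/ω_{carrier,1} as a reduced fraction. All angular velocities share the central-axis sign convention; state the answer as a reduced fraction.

-392/87

Stage 1: N_ring = 22 + 2·18 = 58
Stage 1: 22(ω_s−ω_c) = −58(ω_r−ω_c),  ω_s=0, ω_c=1
Stage 1: ω_r = 1 − (22/58)(0−1) = 40/29
  ⇒ ω_r¹/ω_c¹ = 40/29
Stage 2: N_ring = 15 + 2·17 = 49
Stage 2: 15(ω_s−ω_c) = −49(ω_r−ω_c),  ω_c=0, ω_r=1
Stage 2: ω_s = 0 − (49/15)(1−0) = -49/15
  ⇒ ω_s²/ω_r² = -49/15
Coupling ω_r² = ω_r¹ ⇒ overall = 40/29 × -49/15 = -392/87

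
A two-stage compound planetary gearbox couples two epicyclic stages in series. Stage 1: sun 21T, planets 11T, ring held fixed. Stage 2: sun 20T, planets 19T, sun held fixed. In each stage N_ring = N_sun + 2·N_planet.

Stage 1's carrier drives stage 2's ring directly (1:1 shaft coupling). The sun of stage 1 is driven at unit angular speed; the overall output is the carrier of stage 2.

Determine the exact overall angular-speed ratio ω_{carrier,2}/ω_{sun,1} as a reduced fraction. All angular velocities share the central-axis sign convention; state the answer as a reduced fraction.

Stage 1: N_ring = 21 + 2·11 = 43
Stage 1: 21(ω_s−ω_c) = −43(ω_r−ω_c),  ω_r=0, ω_s=1
Stage 1: 21(1−ω_c) = −43(0−ω_c)  ⇒  64ω_c = 21  ⇒  ω_c = 21/64
  ⇒ ω_c¹/ω_s¹ = 21/64
Stage 2: N_ring = 20 + 2·19 = 58
Stage 2: 20(ω_s−ω_c) = −58(ω_r−ω_c),  ω_s=0, ω_r=1
Stage 2: 20(0−ω_c) = −58(1−ω_c)  ⇒  78ω_c = 58  ⇒  ω_c = 29/39
  ⇒ ω_c²/ω_r² = 29/39
Coupling ω_r² = ω_c¹ ⇒ overall = 21/64 × 29/39 = 203/832

203/832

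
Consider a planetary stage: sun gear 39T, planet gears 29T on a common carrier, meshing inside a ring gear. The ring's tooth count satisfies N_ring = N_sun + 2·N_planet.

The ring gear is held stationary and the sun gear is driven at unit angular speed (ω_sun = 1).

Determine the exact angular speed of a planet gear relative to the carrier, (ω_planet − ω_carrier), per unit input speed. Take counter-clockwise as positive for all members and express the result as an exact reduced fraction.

-3783/3944

N_ring = 39 + 2·29 = 97
39(ω_s−ω_c) = −97(ω_r−ω_c),  ω_r=0, ω_s=1
39(1−ω_c) = −97(0−ω_c)  ⇒  136ω_c = 39  ⇒  ω_c = 39/136
sun–planet: 39·(1−39/136) = −29·(ω_p−ω_c)  ⇒  ω_p−ω_c = −(39/29)·(97/136) = -3783/3944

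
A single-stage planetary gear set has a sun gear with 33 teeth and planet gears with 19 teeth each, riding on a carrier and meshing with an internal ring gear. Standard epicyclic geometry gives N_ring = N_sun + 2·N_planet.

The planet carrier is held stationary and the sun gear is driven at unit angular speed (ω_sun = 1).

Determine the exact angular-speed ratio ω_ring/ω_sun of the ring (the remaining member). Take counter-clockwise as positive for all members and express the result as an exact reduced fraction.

N_ring = 33 + 2·19 = 71
33(ω_s−ω_c) = −71(ω_r−ω_c),  ω_c=0, ω_s=1
ω_r = 0 − (33/71)(1−0) = -33/71
ω_r/ω_s = -33/71

-33/71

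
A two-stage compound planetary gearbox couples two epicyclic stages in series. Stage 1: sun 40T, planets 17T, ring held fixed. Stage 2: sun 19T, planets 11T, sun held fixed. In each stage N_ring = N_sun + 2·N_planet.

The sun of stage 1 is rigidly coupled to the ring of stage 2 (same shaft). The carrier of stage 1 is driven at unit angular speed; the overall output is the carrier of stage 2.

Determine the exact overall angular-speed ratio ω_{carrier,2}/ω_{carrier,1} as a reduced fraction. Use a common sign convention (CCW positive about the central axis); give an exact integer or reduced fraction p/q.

779/400

Stage 1: N_ring = 40 + 2·17 = 74
Stage 1: 40(ω_s−ω_c) = −74(ω_r−ω_c),  ω_r=0, ω_c=1
Stage 1: ω_s = 1 − (74/40)(0−1) = 57/20
  ⇒ ω_s¹/ω_c¹ = 57/20
Stage 2: N_ring = 19 + 2·11 = 41
Stage 2: 19(ω_s−ω_c) = −41(ω_r−ω_c),  ω_s=0, ω_r=1
Stage 2: 19(0−ω_c) = −41(1−ω_c)  ⇒  60ω_c = 41  ⇒  ω_c = 41/60
  ⇒ ω_c²/ω_r² = 41/60
Coupling ω_r² = ω_s¹ ⇒ overall = 57/20 × 41/60 = 779/400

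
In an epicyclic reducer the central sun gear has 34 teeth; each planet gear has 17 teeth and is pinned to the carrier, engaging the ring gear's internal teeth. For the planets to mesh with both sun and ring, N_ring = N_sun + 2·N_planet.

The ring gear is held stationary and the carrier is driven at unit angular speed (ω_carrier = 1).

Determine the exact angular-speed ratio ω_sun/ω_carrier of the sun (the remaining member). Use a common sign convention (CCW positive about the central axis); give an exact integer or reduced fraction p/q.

N_ring = 34 + 2·17 = 68
34(ω_s−ω_c) = −68(ω_r−ω_c),  ω_r=0, ω_c=1
ω_s = 1 − (68/34)(0−1) = 3
ω_s/ω_c = 3

3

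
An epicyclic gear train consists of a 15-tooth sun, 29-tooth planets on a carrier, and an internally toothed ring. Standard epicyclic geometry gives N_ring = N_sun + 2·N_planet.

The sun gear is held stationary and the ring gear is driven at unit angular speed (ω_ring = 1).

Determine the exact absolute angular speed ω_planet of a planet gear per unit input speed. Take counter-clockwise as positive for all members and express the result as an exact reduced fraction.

73/58

N_ring = 15 + 2·29 = 73
15(ω_s−ω_c) = −73(ω_r−ω_c),  ω_s=0, ω_r=1
15(0−ω_c) = −73(1−ω_c)  ⇒  88ω_c = 73  ⇒  ω_c = 73/88
sun–planet: 15·(0−73/88) = −29·(ω_p−ω_c)  ⇒  ω_p−ω_c = −(15/29)·(-73/88) = 1095/2552
ω_p = 73/88 + 1095/2552 = 73/58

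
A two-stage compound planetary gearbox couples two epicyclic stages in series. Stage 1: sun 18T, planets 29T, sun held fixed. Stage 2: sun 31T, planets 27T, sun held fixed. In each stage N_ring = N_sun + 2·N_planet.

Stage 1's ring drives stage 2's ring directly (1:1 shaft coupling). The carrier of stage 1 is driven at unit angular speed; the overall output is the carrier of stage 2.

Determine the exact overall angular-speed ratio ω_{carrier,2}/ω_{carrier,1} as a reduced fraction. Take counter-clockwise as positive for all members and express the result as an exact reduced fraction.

3995/4408

Stage 1: N_ring = 18 + 2·29 = 76
Stage 1: 18(ω_s−ω_c) = −76(ω_r−ω_c),  ω_s=0, ω_c=1
Stage 1: ω_r = 1 − (18/76)(0−1) = 47/38
  ⇒ ω_r¹/ω_c¹ = 47/38
Stage 2: N_ring = 31 + 2·27 = 85
Stage 2: 31(ω_s−ω_c) = −85(ω_r−ω_c),  ω_s=0, ω_r=1
Stage 2: 31(0−ω_c) = −85(1−ω_c)  ⇒  116ω_c = 85  ⇒  ω_c = 85/116
  ⇒ ω_c²/ω_r² = 85/116
Coupling ω_r² = ω_r¹ ⇒ overall = 47/38 × 85/116 = 3995/4408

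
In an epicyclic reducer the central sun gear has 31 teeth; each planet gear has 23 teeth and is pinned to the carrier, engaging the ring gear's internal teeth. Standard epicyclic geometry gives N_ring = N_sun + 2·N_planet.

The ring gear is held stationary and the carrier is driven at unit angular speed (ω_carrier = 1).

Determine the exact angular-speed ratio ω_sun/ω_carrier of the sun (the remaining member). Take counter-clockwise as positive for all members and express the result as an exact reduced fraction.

108/31

N_ring = 31 + 2·23 = 77
31(ω_s−ω_c) = −77(ω_r−ω_c),  ω_r=0, ω_c=1
ω_s = 1 − (77/31)(0−1) = 108/31
ω_s/ω_c = 108/31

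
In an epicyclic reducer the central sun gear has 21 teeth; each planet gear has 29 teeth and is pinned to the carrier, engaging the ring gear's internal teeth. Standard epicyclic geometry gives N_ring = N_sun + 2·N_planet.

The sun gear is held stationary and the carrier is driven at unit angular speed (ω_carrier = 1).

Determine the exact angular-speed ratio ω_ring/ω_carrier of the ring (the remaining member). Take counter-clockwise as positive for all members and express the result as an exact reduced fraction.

N_ring = 21 + 2·29 = 79
21(ω_s−ω_c) = −79(ω_r−ω_c),  ω_s=0, ω_c=1
ω_r = 1 − (21/79)(0−1) = 100/79
ω_r/ω_c = 100/79

100/79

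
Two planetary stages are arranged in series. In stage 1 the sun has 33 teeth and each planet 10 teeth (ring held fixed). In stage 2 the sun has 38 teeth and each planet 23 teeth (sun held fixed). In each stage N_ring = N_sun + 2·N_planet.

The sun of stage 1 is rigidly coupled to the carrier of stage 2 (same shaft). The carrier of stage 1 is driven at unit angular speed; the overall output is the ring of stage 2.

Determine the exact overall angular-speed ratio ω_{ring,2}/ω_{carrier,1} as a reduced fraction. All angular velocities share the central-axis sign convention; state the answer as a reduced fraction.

2623/693

Stage 1: N_ring = 33 + 2·10 = 53
Stage 1: 33(ω_s−ω_c) = −53(ω_r−ω_c),  ω_r=0, ω_c=1
Stage 1: ω_s = 1 − (53/33)(0−1) = 86/33
  ⇒ ω_s¹/ω_c¹ = 86/33
Stage 2: N_ring = 38 + 2·23 = 84
Stage 2: 38(ω_s−ω_c) = −84(ω_r−ω_c),  ω_s=0, ω_c=1
Stage 2: ω_r = 1 − (38/84)(0−1) = 61/42
  ⇒ ω_r²/ω_c² = 61/42
Coupling ω_c² = ω_s¹ ⇒ overall = 86/33 × 61/42 = 2623/693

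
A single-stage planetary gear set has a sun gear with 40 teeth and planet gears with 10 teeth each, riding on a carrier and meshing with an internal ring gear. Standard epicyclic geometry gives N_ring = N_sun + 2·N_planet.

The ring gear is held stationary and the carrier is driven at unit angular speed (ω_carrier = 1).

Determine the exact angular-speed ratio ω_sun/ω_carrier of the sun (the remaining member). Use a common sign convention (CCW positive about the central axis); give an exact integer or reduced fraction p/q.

5/2

N_ring = 40 + 2·10 = 60
40(ω_s−ω_c) = −60(ω_r−ω_c),  ω_r=0, ω_c=1
ω_s = 1 − (60/40)(0−1) = 5/2
ω_s/ω_c = 5/2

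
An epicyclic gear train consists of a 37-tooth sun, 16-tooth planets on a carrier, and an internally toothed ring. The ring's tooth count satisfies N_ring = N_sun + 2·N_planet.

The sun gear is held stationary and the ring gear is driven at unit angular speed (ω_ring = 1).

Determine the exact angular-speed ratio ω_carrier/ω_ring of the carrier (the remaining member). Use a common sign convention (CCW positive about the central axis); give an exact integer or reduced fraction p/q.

N_ring = 37 + 2·16 = 69
37(ω_s−ω_c) = −69(ω_r−ω_c),  ω_s=0, ω_r=1
37(0−ω_c) = −69(1−ω_c)  ⇒  106ω_c = 69  ⇒  ω_c = 69/106
ω_c/ω_r = 69/106

69/106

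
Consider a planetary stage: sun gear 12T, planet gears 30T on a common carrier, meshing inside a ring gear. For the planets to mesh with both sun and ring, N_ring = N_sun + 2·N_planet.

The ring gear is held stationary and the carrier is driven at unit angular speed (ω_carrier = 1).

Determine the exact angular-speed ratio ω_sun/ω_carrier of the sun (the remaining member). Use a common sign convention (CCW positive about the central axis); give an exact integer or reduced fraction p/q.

N_ring = 12 + 2·30 = 72
12(ω_s−ω_c) = −72(ω_r−ω_c),  ω_r=0, ω_c=1
ω_s = 1 − (72/12)(0−1) = 7
ω_s/ω_c = 7

7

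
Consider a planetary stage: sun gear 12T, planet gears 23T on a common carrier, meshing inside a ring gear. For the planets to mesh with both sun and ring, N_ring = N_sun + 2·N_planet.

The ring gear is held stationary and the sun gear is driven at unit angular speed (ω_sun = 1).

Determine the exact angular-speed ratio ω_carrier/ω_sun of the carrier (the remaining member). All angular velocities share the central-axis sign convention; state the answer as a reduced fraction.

6/35

N_ring = 12 + 2·23 = 58
12(ω_s−ω_c) = −58(ω_r−ω_c),  ω_r=0, ω_s=1
12(1−ω_c) = −58(0−ω_c)  ⇒  70ω_c = 12  ⇒  ω_c = 6/35
ω_c/ω_s = 6/35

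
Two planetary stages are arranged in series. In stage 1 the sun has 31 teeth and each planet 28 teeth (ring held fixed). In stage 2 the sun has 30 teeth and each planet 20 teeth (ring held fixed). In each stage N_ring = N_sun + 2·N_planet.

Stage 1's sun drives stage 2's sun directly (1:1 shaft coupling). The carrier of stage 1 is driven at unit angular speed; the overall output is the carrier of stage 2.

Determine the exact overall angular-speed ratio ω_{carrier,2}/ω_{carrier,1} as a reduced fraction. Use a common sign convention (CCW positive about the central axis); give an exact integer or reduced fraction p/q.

177/155

Stage 1: N_ring = 31 + 2·28 = 87
Stage 1: 31(ω_s−ω_c) = −87(ω_r−ω_c),  ω_r=0, ω_c=1
Stage 1: ω_s = 1 − (87/31)(0−1) = 118/31
  ⇒ ω_s¹/ω_c¹ = 118/31
Stage 2: N_ring = 30 + 2·20 = 70
Stage 2: 30(ω_s−ω_c) = −70(ω_r−ω_c),  ω_r=0, ω_s=1
Stage 2: 30(1−ω_c) = −70(0−ω_c)  ⇒  100ω_c = 30  ⇒  ω_c = 3/10
  ⇒ ω_c²/ω_s² = 3/10
Coupling ω_s² = ω_s¹ ⇒ overall = 118/31 × 3/10 = 177/155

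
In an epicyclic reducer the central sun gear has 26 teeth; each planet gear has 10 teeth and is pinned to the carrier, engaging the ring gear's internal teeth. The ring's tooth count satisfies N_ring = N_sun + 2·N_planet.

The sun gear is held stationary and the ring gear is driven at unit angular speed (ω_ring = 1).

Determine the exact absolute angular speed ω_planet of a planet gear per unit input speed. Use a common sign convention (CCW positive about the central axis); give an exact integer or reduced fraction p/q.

23/10

N_ring = 26 + 2·10 = 46
26(ω_s−ω_c) = −46(ω_r−ω_c),  ω_s=0, ω_r=1
26(0−ω_c) = −46(1−ω_c)  ⇒  72ω_c = 46  ⇒  ω_c = 23/36
sun–planet: 26·(0−23/36) = −10·(ω_p−ω_c)  ⇒  ω_p−ω_c = −(26/10)·(-23/36) = 299/180
ω_p = 23/36 + 299/180 = 23/10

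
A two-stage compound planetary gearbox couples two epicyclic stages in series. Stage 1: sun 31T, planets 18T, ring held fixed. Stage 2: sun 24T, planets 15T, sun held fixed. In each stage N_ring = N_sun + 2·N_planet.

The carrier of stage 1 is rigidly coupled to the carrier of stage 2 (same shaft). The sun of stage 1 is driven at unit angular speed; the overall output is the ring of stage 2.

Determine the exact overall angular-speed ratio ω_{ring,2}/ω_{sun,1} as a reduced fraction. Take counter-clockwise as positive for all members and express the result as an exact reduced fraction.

403/882

Stage 1: N_ring = 31 + 2·18 = 67
Stage 1: 31(ω_s−ω_c) = −67(ω_r−ω_c),  ω_r=0, ω_s=1
Stage 1: 31(1−ω_c) = −67(0−ω_c)  ⇒  98ω_c = 31  ⇒  ω_c = 31/98
  ⇒ ω_c¹/ω_s¹ = 31/98
Stage 2: N_ring = 24 + 2·15 = 54
Stage 2: 24(ω_s−ω_c) = −54(ω_r−ω_c),  ω_s=0, ω_c=1
Stage 2: ω_r = 1 − (24/54)(0−1) = 13/9
  ⇒ ω_r²/ω_c² = 13/9
Coupling ω_c² = ω_c¹ ⇒ overall = 31/98 × 13/9 = 403/882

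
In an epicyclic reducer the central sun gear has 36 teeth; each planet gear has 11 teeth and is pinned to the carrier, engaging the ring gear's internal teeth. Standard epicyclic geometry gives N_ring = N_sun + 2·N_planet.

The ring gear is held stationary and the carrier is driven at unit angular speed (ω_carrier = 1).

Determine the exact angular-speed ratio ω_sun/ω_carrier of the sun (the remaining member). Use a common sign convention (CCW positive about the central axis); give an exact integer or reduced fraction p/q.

N_ring = 36 + 2·11 = 58
36(ω_s−ω_c) = −58(ω_r−ω_c),  ω_r=0, ω_c=1
ω_s = 1 − (58/36)(0−1) = 47/18
ω_s/ω_c = 47/18

47/18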